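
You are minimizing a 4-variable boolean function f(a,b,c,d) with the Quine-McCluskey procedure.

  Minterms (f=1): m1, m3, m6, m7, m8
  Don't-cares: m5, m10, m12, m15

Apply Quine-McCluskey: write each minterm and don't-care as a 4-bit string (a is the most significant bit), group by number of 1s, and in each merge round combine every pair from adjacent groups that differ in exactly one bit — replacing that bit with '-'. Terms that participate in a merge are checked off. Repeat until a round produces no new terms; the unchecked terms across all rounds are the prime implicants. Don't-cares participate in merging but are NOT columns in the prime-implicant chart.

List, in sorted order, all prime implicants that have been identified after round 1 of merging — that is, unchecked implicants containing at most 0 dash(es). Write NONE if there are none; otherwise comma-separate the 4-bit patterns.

NONE

[col 0] 0001*, 0011*, 0101*, 0110*, 0111*, 1000*, 1010*, 1100*, 1111*
[col 1] -111, 0-01*, 0-11*, 00-1*, 01-1*, 011-, 1-00, 10-0
[col 2] 0--1
Prime implicants: -111, 0--1, 011-, 1-00, 10-0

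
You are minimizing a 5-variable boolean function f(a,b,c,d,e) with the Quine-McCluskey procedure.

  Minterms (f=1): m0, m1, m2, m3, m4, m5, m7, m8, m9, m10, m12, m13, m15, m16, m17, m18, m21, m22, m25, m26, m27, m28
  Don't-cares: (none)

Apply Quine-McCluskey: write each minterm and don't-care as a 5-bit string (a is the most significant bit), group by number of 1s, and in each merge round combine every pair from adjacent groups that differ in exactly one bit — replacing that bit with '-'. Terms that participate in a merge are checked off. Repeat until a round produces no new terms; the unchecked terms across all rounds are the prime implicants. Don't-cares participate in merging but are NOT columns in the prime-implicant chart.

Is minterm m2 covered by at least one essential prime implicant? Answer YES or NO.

Round 0: 00000✓ 00001✓ 00010✓ 00011✓ 00100✓ 00101✓ 00111✓ 01000✓ 01001✓ 01010✓ 01100✓ 01101✓ 01111✓ 10000✓ 10001✓ 10010✓ 10101✓ 10110✓ 11001✓ 11010✓ 11011✓ 11100✓
Round 1: -0000✓ -0001✓ -0010✓ -0101✓ -1001✓ -1010✓ -1100 0-000✓ 0-001✓ 0-010✓ 0-100✓ 0-101✓ 0-111✓ 00-00✓ 00-01✓ 00-11✓ 000-0✓ 000-1✓ 0000-✓ 0001-✓ 001-1✓ 0010-✓ 01-00✓ 01-01✓ 010-0✓ 0100-✓ 011-1✓ 0110-✓ 1-001✓ 1-010✓ 10-01✓ 10-10 100-0✓ 1000-✓ 110-1 1101-
Round 2: --001 --010 -0-01 -00-0 -000- 0--00✓ 0--01✓ 0-0-0 0-00-✓ 0-1-1 0-10-✓ 00--1 00-0-✓ 000-- 01-0-✓
Round 3: 0--0-
PIs = {--001, --010, -0-01, -00-0, -000-, -1100, 0--0-, 0-0-0, 0-1-1, 00--1, 000--, 10-10, 110-1, 1101-}
Coverage chart:
  m0: -00-0,-000-,0--0-,0-0-0,000--
  m1: --001,-0-01,-000-,0--0-,00--1,000--
  m2: --010,-00-0,0-0-0,000--
  m3: 00--1,000--
  m4: 0--0- ←essential
  m5: -0-01,0--0-,0-1-1,00--1
  m7: 0-1-1,00--1
  m8: 0--0-,0-0-0
  m9: --001,0--0-
  m10: --010,0-0-0
  m12: -1100,0--0-
  m13: 0--0-,0-1-1
  m15: 0-1-1 ←essential
  m16: -00-0,-000-
  m17: --001,-0-01,-000-
  m18: --010,-00-0,10-10
  m21: -0-01 ←essential
  m22: 10-10 ←essential
  m25: --001,110-1
  m26: --010,1101-
  m27: 110-1,1101-
  m28: -1100 ←essential
Essential: -0-01, -1100, 0--0-, 0-1-1, 10-10

NO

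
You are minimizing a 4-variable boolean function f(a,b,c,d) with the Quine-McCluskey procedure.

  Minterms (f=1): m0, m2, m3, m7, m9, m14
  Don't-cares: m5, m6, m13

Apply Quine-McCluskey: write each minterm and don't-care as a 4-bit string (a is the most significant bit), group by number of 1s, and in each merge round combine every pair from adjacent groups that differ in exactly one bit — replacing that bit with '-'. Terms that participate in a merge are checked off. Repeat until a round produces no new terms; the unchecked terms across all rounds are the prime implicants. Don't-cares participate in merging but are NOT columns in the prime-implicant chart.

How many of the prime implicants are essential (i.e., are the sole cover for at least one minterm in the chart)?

4

size-2^0 implicants → 0000(✓)  0010(✓)  0011(✓)  0101(✓)  0110(✓)  0111(✓)  1001(✓)  1101(✓)  1110(✓)
size-2^1 implicants → -101  -110  0-10(✓)  0-11(✓)  00-0  001-(✓)  01-1  011-(✓)  1-01
size-2^2 implicants → 0-1-
Unchecked terms (primes): -101, -110, 0-1-, 00-0, 01-1, 1-01
Minterm coverage:
  m0 ⊆ 00-0 [E]
  m2 ⊆ 0-1-,00-0
  m3 ⊆ 0-1- [E]
  m7 ⊆ 0-1-,01-1
  m9 ⊆ 1-01 [E]
  m14 ⊆ -110 [E]
E = {-110, 0-1-, 00-0, 1-01}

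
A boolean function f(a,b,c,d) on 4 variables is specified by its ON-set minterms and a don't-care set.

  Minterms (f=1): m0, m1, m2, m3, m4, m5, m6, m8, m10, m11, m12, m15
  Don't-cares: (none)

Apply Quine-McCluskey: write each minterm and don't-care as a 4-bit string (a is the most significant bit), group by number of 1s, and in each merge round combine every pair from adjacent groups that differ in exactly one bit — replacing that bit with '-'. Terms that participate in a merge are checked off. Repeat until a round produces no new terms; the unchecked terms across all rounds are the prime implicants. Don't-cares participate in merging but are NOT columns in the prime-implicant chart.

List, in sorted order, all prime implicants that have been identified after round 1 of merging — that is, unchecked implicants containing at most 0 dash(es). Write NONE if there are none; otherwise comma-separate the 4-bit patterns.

NONE

Round 0: 0000✓ 0001✓ 0010✓ 0011✓ 0100✓ 0101✓ 0110✓ 1000✓ 1010✓ 1011✓ 1100✓ 1111✓
Round 1: -000✓ -010✓ -011✓ -100✓ 0-00✓ 0-01✓ 0-10✓ 00-0✓ 00-1✓ 000-✓ 001-✓ 01-0✓ 010-✓ 1-00✓ 1-11 10-0✓ 101-✓
Round 2: --00 -0-0 -01- 0--0 0-0- 00--
PIs = {--00, -0-0, -01-, 0--0, 0-0-, 00--, 1-11}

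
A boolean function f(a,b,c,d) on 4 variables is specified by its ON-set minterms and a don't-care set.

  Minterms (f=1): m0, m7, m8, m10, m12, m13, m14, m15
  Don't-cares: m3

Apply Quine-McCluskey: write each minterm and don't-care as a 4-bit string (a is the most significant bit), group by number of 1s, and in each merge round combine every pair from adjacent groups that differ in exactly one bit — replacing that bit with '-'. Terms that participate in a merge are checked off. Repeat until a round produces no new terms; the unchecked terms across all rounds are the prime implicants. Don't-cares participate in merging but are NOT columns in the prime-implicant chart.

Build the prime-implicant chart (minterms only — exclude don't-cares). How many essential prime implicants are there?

Round 0: 0000✓ 0011✓ 0111✓ 1000✓ 1010✓ 1100✓ 1101✓ 1110✓ 1111✓
Round 1: -000 -111 0-11 1-00✓ 1-10✓ 10-0✓ 11-0✓ 11-1✓ 110-✓ 111-✓
Round 2: 1--0 11--
PIs = {-000, -111, 0-11, 1--0, 11--}
Coverage chart:
  m0: -000 ←essential
  m7: -111,0-11
  m8: -000,1--0
  m10: 1--0 ←essential
  m12: 1--0,11--
  m13: 11-- ←essential
  m14: 1--0,11--
  m15: -111,11--
Essential: -000, 1--0, 11--

3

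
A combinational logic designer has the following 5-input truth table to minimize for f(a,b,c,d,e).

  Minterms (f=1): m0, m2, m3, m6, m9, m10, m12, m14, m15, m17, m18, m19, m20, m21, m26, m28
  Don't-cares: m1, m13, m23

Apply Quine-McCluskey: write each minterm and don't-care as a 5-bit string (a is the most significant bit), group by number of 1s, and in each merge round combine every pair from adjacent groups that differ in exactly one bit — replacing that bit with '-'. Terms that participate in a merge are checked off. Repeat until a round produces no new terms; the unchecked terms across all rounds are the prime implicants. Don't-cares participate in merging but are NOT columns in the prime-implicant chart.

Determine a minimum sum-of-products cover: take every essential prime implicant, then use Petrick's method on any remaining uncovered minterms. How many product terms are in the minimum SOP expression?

7

Round 0: 00000✓ 00001✓ 00010✓ 00011✓ 00110✓ 01001✓ 01010✓ 01100✓ 01101✓ 01110✓ 01111✓ 10001✓ 10010✓ 10011✓ 10100✓ 10101✓ 10111✓ 11010✓ 11100✓
Round 1: -0001✓ -0010✓ -0011✓ -1010✓ -1100 0-001 0-010✓ 0-110✓ 00-10✓ 000-0✓ 000-1✓ 0000-✓ 0001-✓ 01-01 01-10✓ 011-0✓ 011-1✓ 0110-✓ 0111-✓ 1-010✓ 1-100 10-01✓ 10-11✓ 100-1✓ 1001-✓ 101-1✓ 1010-
Round 2: --010 -00-1 -001- 0--10 000-- 011-- 10--1
PIs = {--010, -00-1, -001-, -1100, 0--10, 0-001, 000--, 01-01, 011--, 1-100, 10--1, 1010-}
Coverage chart:
  m0: 000-- ←essential
  m2: --010,-001-,0--10,000--
  m3: -00-1,-001-,000--
  m6: 0--10 ←essential
  m9: 0-001,01-01
  m10: --010,0--10
  m12: -1100,011--
  m14: 0--10,011--
  m15: 011-- ←essential
  m17: -00-1,10--1
  m18: --010,-001-
  m19: -00-1,-001-,10--1
  m20: 1-100,1010-
  m21: 10--1,1010-
  m26: --010 ←essential
  m28: -1100,1-100
Essential: --010, 0--10, 000--, 011--
Petrick residual → 0-001, 1-100, 10--1
Min cover (7 terms): c'de' + a'de' + a'c'd'e + a'b'c' + a'bc + acd'e' + ab'e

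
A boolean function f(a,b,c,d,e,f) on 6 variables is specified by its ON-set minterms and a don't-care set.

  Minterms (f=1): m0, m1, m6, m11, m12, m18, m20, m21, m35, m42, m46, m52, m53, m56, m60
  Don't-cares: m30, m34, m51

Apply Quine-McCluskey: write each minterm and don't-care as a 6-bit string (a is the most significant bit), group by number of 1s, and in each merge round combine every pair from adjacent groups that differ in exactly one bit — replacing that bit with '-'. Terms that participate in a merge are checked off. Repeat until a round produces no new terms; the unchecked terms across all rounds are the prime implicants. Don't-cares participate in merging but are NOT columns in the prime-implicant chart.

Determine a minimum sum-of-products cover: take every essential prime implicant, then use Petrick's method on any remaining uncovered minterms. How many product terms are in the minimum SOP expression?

[col 0] 000000*, 000001*, 000110, 001011, 001100, 010010, 010100*, 010101*, 011110, 100010*, 100011*, 101010*, 101110*, 110011*, 110100*, 110101*, 111000*, 111100*
[col 1] -10100*, -10101*, 00000-, 01010-*, 1-0011, 10-010, 10001-, 101-10, 11-100, 11010-*, 111-00
[col 2] -1010-
Prime implicants: -1010-, 00000-, 000110, 001011, 001100, 010010, 011110, 1-0011, 10-010, 10001-, 101-10, 11-100, 111-00
PI chart (minterm → PIs covering it):
  0 | 00000-  (sole → essential)
  1 | 00000-  (sole → essential)
  6 | 000110  (sole → essential)
  11 | 001011  (sole → essential)
  12 | 001100  (sole → essential)
  18 | 010010  (sole → essential)
  20 | -1010-  (sole → essential)
  21 | -1010-  (sole → essential)
  35 | 1-0011,10001-
  42 | 10-010,101-10
  46 | 101-10  (sole → essential)
  52 | -1010-,11-100
  53 | -1010-  (sole → essential)
  56 | 111-00  (sole → essential)
  60 | 11-100,111-00
Essential prime implicants: -1010-, 00000-, 000110, 001011, 001100, 010010, 101-10, 111-00
Petrick residual → 1-0011
Minimum SOP uses 9 PIs: bc'de' + a'b'c'd'e' + a'b'c'def' + a'b'cd'ef + a'b'cde'f' + a'bc'd'ef' + ac'd'ef + ab'cef' + abce'f'

9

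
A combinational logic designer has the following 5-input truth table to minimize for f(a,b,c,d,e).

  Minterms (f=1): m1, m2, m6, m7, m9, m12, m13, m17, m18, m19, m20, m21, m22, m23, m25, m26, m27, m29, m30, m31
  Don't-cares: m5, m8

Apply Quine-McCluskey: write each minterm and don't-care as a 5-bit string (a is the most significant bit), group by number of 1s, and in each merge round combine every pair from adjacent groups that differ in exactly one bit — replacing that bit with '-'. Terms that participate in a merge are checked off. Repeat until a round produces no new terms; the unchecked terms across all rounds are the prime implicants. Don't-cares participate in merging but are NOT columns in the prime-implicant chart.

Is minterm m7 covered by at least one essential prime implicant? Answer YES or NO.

NO

size-2^0 implicants → 00001(✓)  00010(✓)  00101(✓)  00110(✓)  00111(✓)  01000(✓)  01001(✓)  01100(✓)  01101(✓)  10001(✓)  10010(✓)  10011(✓)  10100(✓)  10101(✓)  10110(✓)  10111(✓)  11001(✓)  11010(✓)  11011(✓)  11101(✓)  11110(✓)  11111(✓)
size-2^1 implicants → -0001(✓)  -0010(✓)  -0101(✓)  -0110(✓)  -0111(✓)  -1001(✓)  -1101(✓)  0-001(✓)  0-101(✓)  00-01(✓)  00-10(✓)  001-1(✓)  0011-(✓)  01-00(✓)  01-01(✓)  0100-(✓)  0110-(✓)  1-001(✓)  1-010(✓)  1-011(✓)  1-101(✓)  1-110(✓)  1-111(✓)  10-01(✓)  10-10(✓)  10-11(✓)  100-1(✓)  1001-(✓)  101-0(✓)  101-1(✓)  1010-(✓)  1011-(✓)  11-01(✓)  11-10(✓)  11-11(✓)  110-1(✓)  1101-(✓)  111-1(✓)  1111-(✓)
size-2^2 implicants → --001(✓)  --101(✓)  -0-01(✓)  -0-10  -01-1  -011-  -1-01(✓)  0--01(✓)  01-0-  1--01(✓)  1--10(✓)  1--11(✓)  1-0-1(✓)  1-01-(✓)  1-1-1(✓)  1-11-(✓)  10--1(✓)  10-1-(✓)  101--  11--1(✓)  11-1-(✓)
size-2^3 implicants → ---01  1---1  1--1-
Unchecked terms (primes): ---01, -0-10, -01-1, -011-, 01-0-, 1---1, 1--1-, 101--
Minterm coverage:
  m1 ⊆ ---01 [E]
  m2 ⊆ -0-10 [E]
  m6 ⊆ -0-10,-011-
  m7 ⊆ -01-1,-011-
  m9 ⊆ ---01,01-0-
  m12 ⊆ 01-0- [E]
  m13 ⊆ ---01,01-0-
  m17 ⊆ ---01,1---1
  m18 ⊆ -0-10,1--1-
  m19 ⊆ 1---1,1--1-
  m20 ⊆ 101-- [E]
  m21 ⊆ ---01,-01-1,1---1,101--
  m22 ⊆ -0-10,-011-,1--1-,101--
  m23 ⊆ -01-1,-011-,1---1,1--1-,101--
  m25 ⊆ ---01,1---1
  m26 ⊆ 1--1- [E]
  m27 ⊆ 1---1,1--1-
  m29 ⊆ ---01,1---1
  m30 ⊆ 1--1- [E]
  m31 ⊆ 1---1,1--1-
E = {---01, -0-10, 01-0-, 1--1-, 101--}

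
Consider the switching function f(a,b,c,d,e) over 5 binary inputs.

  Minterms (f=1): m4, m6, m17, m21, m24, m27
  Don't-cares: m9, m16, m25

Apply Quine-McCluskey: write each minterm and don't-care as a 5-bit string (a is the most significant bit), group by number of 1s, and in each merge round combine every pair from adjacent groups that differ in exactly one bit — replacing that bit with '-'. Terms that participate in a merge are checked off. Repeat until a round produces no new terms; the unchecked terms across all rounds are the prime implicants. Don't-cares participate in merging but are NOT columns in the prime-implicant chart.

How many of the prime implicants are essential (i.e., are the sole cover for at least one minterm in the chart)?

4

size-2^0 implicants → 00100(✓)  00110(✓)  01001(✓)  10000(✓)  10001(✓)  10101(✓)  11000(✓)  11001(✓)  11011(✓)
size-2^1 implicants → -1001  001-0  1-000(✓)  1-001(✓)  10-01  1000-(✓)  110-1  1100-(✓)
size-2^2 implicants → 1-00-
Unchecked terms (primes): -1001, 001-0, 1-00-, 10-01, 110-1
Minterm coverage:
  m4 ⊆ 001-0 [E]
  m6 ⊆ 001-0 [E]
  m17 ⊆ 1-00-,10-01
  m21 ⊆ 10-01 [E]
  m24 ⊆ 1-00- [E]
  m27 ⊆ 110-1 [E]
E = {001-0, 1-00-, 10-01, 110-1}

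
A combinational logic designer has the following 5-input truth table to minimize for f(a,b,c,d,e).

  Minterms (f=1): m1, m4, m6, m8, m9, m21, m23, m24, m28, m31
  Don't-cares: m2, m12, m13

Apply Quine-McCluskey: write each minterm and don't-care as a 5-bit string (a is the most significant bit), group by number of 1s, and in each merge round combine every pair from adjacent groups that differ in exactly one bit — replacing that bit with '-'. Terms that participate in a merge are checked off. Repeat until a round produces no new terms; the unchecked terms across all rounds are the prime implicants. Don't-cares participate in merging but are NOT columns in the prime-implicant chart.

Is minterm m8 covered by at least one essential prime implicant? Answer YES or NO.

YES

[col 0] 00001*, 00010*, 00100*, 00110*, 01000*, 01001*, 01100*, 01101*, 10101*, 10111*, 11000*, 11100*, 11111*
[col 1] -1000*, -1100*, 0-001, 0-100, 00-10, 001-0, 01-00*, 01-01*, 0100-*, 0110-*, 1-111, 101-1, 11-00*
[col 2] -1-00, 01-0-
Prime implicants: -1-00, 0-001, 0-100, 00-10, 001-0, 01-0-, 1-111, 101-1
PI chart (minterm → PIs covering it):
  1 | 0-001  (sole → essential)
  4 | 0-100,001-0
  6 | 00-10,001-0
  8 | -1-00,01-0-
  9 | 0-001,01-0-
  21 | 101-1  (sole → essential)
  23 | 1-111,101-1
  24 | -1-00  (sole → essential)
  28 | -1-00  (sole → essential)
  31 | 1-111  (sole → essential)
Essential prime implicants: -1-00, 0-001, 1-111, 101-1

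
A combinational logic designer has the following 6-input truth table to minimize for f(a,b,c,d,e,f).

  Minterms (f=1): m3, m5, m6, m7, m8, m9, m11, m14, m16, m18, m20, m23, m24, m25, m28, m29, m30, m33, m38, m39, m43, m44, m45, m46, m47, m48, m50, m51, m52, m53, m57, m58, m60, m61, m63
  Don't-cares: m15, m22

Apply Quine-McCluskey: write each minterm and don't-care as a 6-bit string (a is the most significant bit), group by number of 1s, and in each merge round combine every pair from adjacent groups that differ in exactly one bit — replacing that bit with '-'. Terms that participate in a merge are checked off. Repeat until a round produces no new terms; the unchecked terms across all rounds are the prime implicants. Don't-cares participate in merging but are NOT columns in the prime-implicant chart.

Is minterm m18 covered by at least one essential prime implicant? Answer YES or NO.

size-2^0 implicants → 000011(✓)  000101(✓)  000110(✓)  000111(✓)  001000(✓)  001001(✓)  001011(✓)  001110(✓)  001111(✓)  010000(✓)  010010(✓)  010100(✓)  010110(✓)  010111(✓)  011000(✓)  011001(✓)  011100(✓)  011101(✓)  011110(✓)  100001  100110(✓)  100111(✓)  101011(✓)  101100(✓)  101101(✓)  101110(✓)  101111(✓)  110000(✓)  110010(✓)  110011(✓)  110100(✓)  110101(✓)  111001(✓)  111010(✓)  111100(✓)  111101(✓)  111111(✓)
size-2^1 implicants → -00110(✓)  -00111(✓)  -01011(✓)  -01110(✓)  -01111(✓)  -10000(✓)  -10010(✓)  -10100(✓)  -11001(✓)  -11100(✓)  -11101(✓)  0-0110(✓)  0-0111(✓)  0-1000(✓)  0-1001(✓)  0-1110(✓)  00-011(✓)  00-110(✓)  00-111(✓)  000-11(✓)  0001-1  00011-(✓)  001-11(✓)  0010-1  00100-(✓)  00111-(✓)  01-000(✓)  01-100(✓)  01-110(✓)  010-00(✓)  010-10(✓)  0100-0(✓)  0101-0(✓)  01011-(✓)  011-00(✓)  011-01(✓)  01100-(✓)  0111-0(✓)  01110-(✓)  1-1100(✓)  1-1101(✓)  1-1111(✓)  10-110(✓)  10-111(✓)  10011-(✓)  101-11(✓)  1011-0(✓)  1011-1(✓)  10110-(✓)  10111-(✓)  11-010  11-100(✓)  11-101(✓)  110-00(✓)  1100-0(✓)  11001-  11010-(✓)  111-01(✓)  1111-1(✓)  11110-(✓)
size-2^2 implicants → -0-110(✓)  -0-111(✓)  -0011-(✓)  -01-11  -0111-(✓)  -1-100  -10-00  -100-0  -11-01  -1110-  0--110  0-011-  0-100-  00--11  00-11-(✓)  01--00  01-1-0  010--0  011-0-  1-11-1  1-110-  10-11-(✓)  1011--  11-10-
size-2^3 implicants → -0-11-
Unchecked terms (primes): -0-11-, -01-11, -1-100, -10-00, -100-0, -11-01, -1110-, 0--110, 0-011-, 0-100-, 00--11, 0001-1, 0010-1, 01--00, 01-1-0, 010--0, 011-0-, 1-11-1, 1-110-, 100001, 1011--, 11-010, 11-10-, 11001-
Minterm coverage:
  m3 ⊆ 00--11 [E]
  m5 ⊆ 0001-1 [E]
  m6 ⊆ -0-11-,0--110,0-011-
  m7 ⊆ -0-11-,0-011-,00--11,0001-1
  m8 ⊆ 0-100- [E]
  m9 ⊆ 0-100-,0010-1
  m11 ⊆ -01-11,00--11,0010-1
  m14 ⊆ -0-11-,0--110
  m16 ⊆ -10-00,-100-0,01--00,010--0
  m18 ⊆ -100-0,010--0
  m20 ⊆ -1-100,-10-00,01--00,01-1-0,010--0
  m23 ⊆ 0-011- [E]
  m24 ⊆ 0-100-,01--00,011-0-
  m25 ⊆ -11-01,0-100-,011-0-
  m28 ⊆ -1-100,-1110-,01--00,01-1-0,011-0-
  m29 ⊆ -11-01,-1110-,011-0-
  m30 ⊆ 0--110,01-1-0
  m33 ⊆ 100001 [E]
  m38 ⊆ -0-11- [E]
  m39 ⊆ -0-11- [E]
  m43 ⊆ -01-11 [E]
  m44 ⊆ 1-110-,1011--
  m45 ⊆ 1-11-1,1-110-,1011--
  m46 ⊆ -0-11-,1011--
  m47 ⊆ -0-11-,-01-11,1-11-1,1011--
  m48 ⊆ -10-00,-100-0
  m50 ⊆ -100-0,11-010,11001-
  m51 ⊆ 11001- [E]
  m52 ⊆ -1-100,-10-00,11-10-
  m53 ⊆ 11-10- [E]
  m57 ⊆ -11-01 [E]
  m58 ⊆ 11-010 [E]
  m60 ⊆ -1-100,-1110-,1-110-,11-10-
  m61 ⊆ -11-01,-1110-,1-11-1,1-110-,11-10-
  m63 ⊆ 1-11-1 [E]
E = {-0-11-, -01-11, -11-01, 0-011-, 0-100-, 00--11, 0001-1, 1-11-1, 100001, 11-010, 11-10-, 11001-}

NO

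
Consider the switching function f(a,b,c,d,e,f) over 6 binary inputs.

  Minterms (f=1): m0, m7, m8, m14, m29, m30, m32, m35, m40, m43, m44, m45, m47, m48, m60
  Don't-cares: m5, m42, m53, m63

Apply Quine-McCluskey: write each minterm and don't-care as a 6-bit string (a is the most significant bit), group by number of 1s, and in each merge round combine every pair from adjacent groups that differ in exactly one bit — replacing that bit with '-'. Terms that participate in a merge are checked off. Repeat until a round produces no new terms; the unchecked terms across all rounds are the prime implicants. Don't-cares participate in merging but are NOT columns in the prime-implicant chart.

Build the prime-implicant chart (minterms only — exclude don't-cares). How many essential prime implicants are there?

7

Round 0: 000000✓ 000101✓ 000111✓ 001000✓ 001110✓ 011101 011110✓ 100000✓ 100011✓ 101000✓ 101010✓ 101011✓ 101100✓ 101101✓ 101111✓ 110000✓ 110101 111100✓ 111111✓
Round 1: -00000✓ -01000✓ 0-1110 00-000✓ 0001-1 1-0000 1-1100 1-1111 10-000✓ 10-011 101-00 101-11 1010-0 10101- 1011-1 10110-
Round 2: -0-000
PIs = {-0-000, 0-1110, 0001-1, 011101, 1-0000, 1-1100, 1-1111, 10-011, 101-00, 101-11, 1010-0, 10101-, 1011-1, 10110-, 110101}
Coverage chart:
  m0: -0-000 ←essential
  m7: 0001-1 ←essential
  m8: -0-000 ←essential
  m14: 0-1110 ←essential
  m29: 011101 ←essential
  m30: 0-1110 ←essential
  m32: -0-000,1-0000
  m35: 10-011 ←essential
  m40: -0-000,101-00,1010-0
  m43: 10-011,101-11,10101-
  m44: 1-1100,101-00,10110-
  m45: 1011-1,10110-
  m47: 1-1111,101-11,1011-1
  m48: 1-0000 ←essential
  m60: 1-1100 ←essential
Essential: -0-000, 0-1110, 0001-1, 011101, 1-0000, 1-1100, 10-011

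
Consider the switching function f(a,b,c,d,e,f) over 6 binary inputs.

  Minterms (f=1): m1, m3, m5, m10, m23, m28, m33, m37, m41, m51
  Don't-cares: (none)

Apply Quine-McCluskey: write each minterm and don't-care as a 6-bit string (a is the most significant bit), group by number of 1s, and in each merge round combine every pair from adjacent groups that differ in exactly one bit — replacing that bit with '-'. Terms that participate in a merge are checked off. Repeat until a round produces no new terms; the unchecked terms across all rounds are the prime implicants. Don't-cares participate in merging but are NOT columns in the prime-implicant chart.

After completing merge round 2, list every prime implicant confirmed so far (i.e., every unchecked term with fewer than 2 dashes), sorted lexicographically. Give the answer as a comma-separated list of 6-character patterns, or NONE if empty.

Round 0: 000001✓ 000011✓ 000101✓ 001010 010111 011100 100001✓ 100101✓ 101001✓ 110011
Round 1: -00001✓ -00101✓ 000-01✓ 0000-1 10-001 100-01✓
Round 2: -00-01
PIs = {-00-01, 0000-1, 001010, 010111, 011100, 10-001, 110011}

0000-1, 001010, 010111, 011100, 10-001, 110011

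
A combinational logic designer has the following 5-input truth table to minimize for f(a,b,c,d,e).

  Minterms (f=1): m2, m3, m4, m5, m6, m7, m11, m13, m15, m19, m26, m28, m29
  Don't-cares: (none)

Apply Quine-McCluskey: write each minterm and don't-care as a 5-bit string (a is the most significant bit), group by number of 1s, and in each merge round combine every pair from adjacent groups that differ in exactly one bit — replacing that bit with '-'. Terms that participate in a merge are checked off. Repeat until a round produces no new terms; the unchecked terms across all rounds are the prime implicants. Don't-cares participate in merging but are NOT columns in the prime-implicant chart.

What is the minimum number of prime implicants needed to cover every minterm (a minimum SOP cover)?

size-2^0 implicants → 00010(✓)  00011(✓)  00100(✓)  00101(✓)  00110(✓)  00111(✓)  01011(✓)  01101(✓)  01111(✓)  10011(✓)  11010  11100(✓)  11101(✓)
size-2^1 implicants → -0011  -1101  0-011(✓)  0-101(✓)  0-111(✓)  00-10(✓)  00-11(✓)  0001-(✓)  001-0(✓)  001-1(✓)  0010-(✓)  0011-(✓)  01-11(✓)  011-1(✓)  1110-
size-2^2 implicants → 0--11  0-1-1  00-1-  001--
Unchecked terms (primes): -0011, -1101, 0--11, 0-1-1, 00-1-, 001--, 11010, 1110-
Minterm coverage:
  m2 ⊆ 00-1- [E]
  m3 ⊆ -0011,0--11,00-1-
  m4 ⊆ 001-- [E]
  m5 ⊆ 0-1-1,001--
  m6 ⊆ 00-1-,001--
  m7 ⊆ 0--11,0-1-1,00-1-,001--
  m11 ⊆ 0--11 [E]
  m13 ⊆ -1101,0-1-1
  m15 ⊆ 0--11,0-1-1
  m19 ⊆ -0011 [E]
  m26 ⊆ 11010 [E]
  m28 ⊆ 1110- [E]
  m29 ⊆ -1101,1110-
E = {-0011, 0--11, 00-1-, 001--, 11010, 1110-}
Petrick residual → -1101
Cover = b'c'de + bcd'e + a'de + a'b'd + a'b'c + abc'de' + abcd'  |cover|=7

7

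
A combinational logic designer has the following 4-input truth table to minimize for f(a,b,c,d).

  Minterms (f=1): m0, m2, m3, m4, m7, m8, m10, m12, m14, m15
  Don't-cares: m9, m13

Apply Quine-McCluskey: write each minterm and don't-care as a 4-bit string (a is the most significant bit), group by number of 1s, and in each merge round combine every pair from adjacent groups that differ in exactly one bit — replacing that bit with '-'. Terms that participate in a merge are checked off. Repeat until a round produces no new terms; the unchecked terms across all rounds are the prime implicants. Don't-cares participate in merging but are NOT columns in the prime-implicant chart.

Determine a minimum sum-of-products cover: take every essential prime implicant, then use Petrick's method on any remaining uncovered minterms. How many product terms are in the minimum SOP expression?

[col 0] 0000*, 0010*, 0011*, 0100*, 0111*, 1000*, 1001*, 1010*, 1100*, 1101*, 1110*, 1111*
[col 1] -000*, -010*, -100*, -111, 0-00*, 0-11, 00-0*, 001-, 1-00*, 1-01*, 1-10*, 10-0*, 100-*, 11-0*, 11-1*, 110-*, 111-*
[col 2] --00, -0-0, 1--0, 1-0-, 11--
Prime implicants: --00, -0-0, -111, 0-11, 001-, 1--0, 1-0-, 11--
PI chart (minterm → PIs covering it):
  0 | --00,-0-0
  2 | -0-0,001-
  3 | 0-11,001-
  4 | --00  (sole → essential)
  7 | -111,0-11
  8 | --00,-0-0,1--0,1-0-
  10 | -0-0,1--0
  12 | --00,1--0,1-0-,11--
  14 | 1--0,11--
  15 | -111,11--
Essential prime implicants: --00
Petrick residual → -0-0, 0-11, 11--
Minimum SOP uses 4 PIs: c'd' + b'd' + a'cd + ab

4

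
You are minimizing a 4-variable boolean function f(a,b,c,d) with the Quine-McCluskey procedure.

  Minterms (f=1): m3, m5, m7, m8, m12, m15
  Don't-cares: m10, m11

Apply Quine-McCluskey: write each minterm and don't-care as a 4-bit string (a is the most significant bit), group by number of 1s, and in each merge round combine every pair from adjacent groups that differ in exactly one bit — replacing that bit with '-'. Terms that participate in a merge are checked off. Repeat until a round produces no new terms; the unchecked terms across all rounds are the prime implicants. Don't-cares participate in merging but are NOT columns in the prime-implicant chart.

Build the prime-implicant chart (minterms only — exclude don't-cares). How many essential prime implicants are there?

Round 0: 0011✓ 0101✓ 0111✓ 1000✓ 1010✓ 1011✓ 1100✓ 1111✓
Round 1: -011✓ -111✓ 0-11✓ 01-1 1-00 1-11✓ 10-0 101-
Round 2: --11
PIs = {--11, 01-1, 1-00, 10-0, 101-}
Coverage chart:
  m3: --11 ←essential
  m5: 01-1 ←essential
  m7: --11,01-1
  m8: 1-00,10-0
  m12: 1-00 ←essential
  m15: --11 ←essential
Essential: --11, 01-1, 1-00

3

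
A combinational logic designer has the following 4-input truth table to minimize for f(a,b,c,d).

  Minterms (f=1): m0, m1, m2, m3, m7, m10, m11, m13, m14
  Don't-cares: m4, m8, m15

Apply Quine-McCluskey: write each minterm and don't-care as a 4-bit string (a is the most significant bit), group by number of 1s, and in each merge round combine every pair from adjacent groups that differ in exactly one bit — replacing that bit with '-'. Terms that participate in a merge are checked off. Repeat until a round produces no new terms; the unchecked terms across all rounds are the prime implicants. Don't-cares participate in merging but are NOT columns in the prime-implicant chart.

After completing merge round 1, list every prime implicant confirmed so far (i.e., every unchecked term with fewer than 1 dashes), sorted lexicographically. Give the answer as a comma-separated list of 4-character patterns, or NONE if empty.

NONE

Round 0: 0000✓ 0001✓ 0010✓ 0011✓ 0100✓ 0111✓ 1000✓ 1010✓ 1011✓ 1101✓ 1110✓ 1111✓
Round 1: -000✓ -010✓ -011✓ -111✓ 0-00 0-11✓ 00-0✓ 00-1✓ 000-✓ 001-✓ 1-10✓ 1-11✓ 10-0✓ 101-✓ 11-1 111-✓
Round 2: --11 -0-0 -01- 00-- 1-1-
PIs = {--11, -0-0, -01-, 0-00, 00--, 1-1-, 11-1}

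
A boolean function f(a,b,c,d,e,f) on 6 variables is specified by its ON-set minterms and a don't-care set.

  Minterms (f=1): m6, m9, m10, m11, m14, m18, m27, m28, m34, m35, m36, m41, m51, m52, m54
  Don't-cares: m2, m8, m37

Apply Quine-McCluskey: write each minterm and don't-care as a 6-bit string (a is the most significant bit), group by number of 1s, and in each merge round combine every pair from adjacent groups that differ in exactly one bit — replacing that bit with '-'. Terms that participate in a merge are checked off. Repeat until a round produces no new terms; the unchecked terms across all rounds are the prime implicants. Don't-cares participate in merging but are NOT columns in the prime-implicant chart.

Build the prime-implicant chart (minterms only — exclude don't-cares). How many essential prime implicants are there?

size-2^0 implicants → 000010(✓)  000110(✓)  001000(✓)  001001(✓)  001010(✓)  001011(✓)  001110(✓)  010010(✓)  011011(✓)  011100  100010(✓)  100011(✓)  100100(✓)  100101(✓)  101001(✓)  110011(✓)  110100(✓)  110110(✓)
size-2^1 implicants → -00010  -01001  0-0010  0-1011  00-010(✓)  00-110(✓)  000-10(✓)  001-10(✓)  0010-0(✓)  0010-1(✓)  00100-(✓)  00101-(✓)  1-0011  1-0100  10001-  10010-  1101-0
size-2^2 implicants → 00--10  0010--
Unchecked terms (primes): -00010, -01001, 0-0010, 0-1011, 00--10, 0010--, 011100, 1-0011, 1-0100, 10001-, 10010-, 1101-0
Minterm coverage:
  m6 ⊆ 00--10 [E]
  m9 ⊆ -01001,0010--
  m10 ⊆ 00--10,0010--
  m11 ⊆ 0-1011,0010--
  m14 ⊆ 00--10 [E]
  m18 ⊆ 0-0010 [E]
  m27 ⊆ 0-1011 [E]
  m28 ⊆ 011100 [E]
  m34 ⊆ -00010,10001-
  m35 ⊆ 1-0011,10001-
  m36 ⊆ 1-0100,10010-
  m41 ⊆ -01001 [E]
  m51 ⊆ 1-0011 [E]
  m52 ⊆ 1-0100,1101-0
  m54 ⊆ 1101-0 [E]
E = {-01001, 0-0010, 0-1011, 00--10, 011100, 1-0011, 1101-0}

7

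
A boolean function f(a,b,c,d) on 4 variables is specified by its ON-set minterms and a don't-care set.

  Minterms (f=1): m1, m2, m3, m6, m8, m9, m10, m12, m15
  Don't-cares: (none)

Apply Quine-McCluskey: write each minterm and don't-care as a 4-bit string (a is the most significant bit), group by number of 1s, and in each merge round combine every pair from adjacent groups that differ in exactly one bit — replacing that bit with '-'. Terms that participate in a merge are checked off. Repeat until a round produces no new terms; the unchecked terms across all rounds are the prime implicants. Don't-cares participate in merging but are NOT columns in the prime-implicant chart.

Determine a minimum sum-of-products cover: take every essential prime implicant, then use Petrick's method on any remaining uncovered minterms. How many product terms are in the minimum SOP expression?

6

Round 0: 0001✓ 0010✓ 0011✓ 0110✓ 1000✓ 1001✓ 1010✓ 1100✓ 1111
Round 1: -001 -010 0-10 00-1 001- 1-00 10-0 100-
PIs = {-001, -010, 0-10, 00-1, 001-, 1-00, 10-0, 100-, 1111}
Coverage chart:
  m1: -001,00-1
  m2: -010,0-10,001-
  m3: 00-1,001-
  m6: 0-10 ←essential
  m8: 1-00,10-0,100-
  m9: -001,100-
  m10: -010,10-0
  m12: 1-00 ←essential
  m15: 1111 ←essential
Essential: 0-10, 1-00, 1111
Petrick residual → -001, -010, 00-1
Min cover (6 terms): b'c'd + b'cd' + a'cd' + a'b'd + ac'd' + abcd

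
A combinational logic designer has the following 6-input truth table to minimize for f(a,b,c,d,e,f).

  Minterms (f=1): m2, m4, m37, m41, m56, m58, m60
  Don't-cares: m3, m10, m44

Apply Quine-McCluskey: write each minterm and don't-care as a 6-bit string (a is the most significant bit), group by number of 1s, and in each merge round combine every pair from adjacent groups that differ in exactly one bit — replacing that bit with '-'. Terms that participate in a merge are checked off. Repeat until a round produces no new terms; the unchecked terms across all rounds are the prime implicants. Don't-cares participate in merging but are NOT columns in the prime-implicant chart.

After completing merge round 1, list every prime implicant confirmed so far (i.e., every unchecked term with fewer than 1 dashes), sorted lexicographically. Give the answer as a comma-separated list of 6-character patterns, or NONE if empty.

000100, 100101, 101001

size-2^0 implicants → 000010(✓)  000011(✓)  000100  001010(✓)  100101  101001  101100(✓)  111000(✓)  111010(✓)  111100(✓)
size-2^1 implicants → 00-010  00001-  1-1100  111-00  1110-0
Unchecked terms (primes): 00-010, 00001-, 000100, 1-1100, 100101, 101001, 111-00, 1110-0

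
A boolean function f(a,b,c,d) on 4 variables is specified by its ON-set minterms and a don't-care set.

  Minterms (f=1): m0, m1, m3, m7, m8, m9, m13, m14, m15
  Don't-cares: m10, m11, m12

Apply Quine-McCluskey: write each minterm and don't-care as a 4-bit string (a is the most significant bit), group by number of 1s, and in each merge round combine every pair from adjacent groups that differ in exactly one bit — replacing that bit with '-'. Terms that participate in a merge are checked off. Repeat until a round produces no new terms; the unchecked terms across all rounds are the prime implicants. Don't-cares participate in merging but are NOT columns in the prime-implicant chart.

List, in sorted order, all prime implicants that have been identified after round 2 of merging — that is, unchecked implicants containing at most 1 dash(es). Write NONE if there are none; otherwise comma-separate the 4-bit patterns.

NONE

[col 0] 0000*, 0001*, 0011*, 0111*, 1000*, 1001*, 1010*, 1011*, 1100*, 1101*, 1110*, 1111*
[col 1] -000*, -001*, -011*, -111*, 0-11*, 00-1*, 000-*, 1-00*, 1-01*, 1-10*, 1-11*, 10-0*, 10-1*, 100-*, 101-*, 11-0*, 11-1*, 110-*, 111-*
[col 2] --11, -0-1, -00-, 1--0*, 1--1*, 1-0-*, 1-1-*, 10--*, 11--*
[col 3] 1---
Prime implicants: --11, -0-1, -00-, 1---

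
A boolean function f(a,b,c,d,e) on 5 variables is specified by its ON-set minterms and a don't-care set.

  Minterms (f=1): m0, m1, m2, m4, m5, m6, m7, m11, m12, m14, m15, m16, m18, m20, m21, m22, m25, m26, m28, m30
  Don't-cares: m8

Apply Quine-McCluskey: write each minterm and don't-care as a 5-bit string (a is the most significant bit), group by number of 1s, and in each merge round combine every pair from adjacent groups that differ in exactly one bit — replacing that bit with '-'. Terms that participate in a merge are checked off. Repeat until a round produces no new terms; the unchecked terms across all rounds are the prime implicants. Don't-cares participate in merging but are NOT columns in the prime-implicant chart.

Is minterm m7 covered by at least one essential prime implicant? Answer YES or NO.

NO

size-2^0 implicants → 00000(✓)  00001(✓)  00010(✓)  00100(✓)  00101(✓)  00110(✓)  00111(✓)  01000(✓)  01011(✓)  01100(✓)  01110(✓)  01111(✓)  10000(✓)  10010(✓)  10100(✓)  10101(✓)  10110(✓)  11001  11010(✓)  11100(✓)  11110(✓)
size-2^1 implicants → -0000(✓)  -0010(✓)  -0100(✓)  -0101(✓)  -0110(✓)  -1100(✓)  -1110(✓)  0-000(✓)  0-100(✓)  0-110(✓)  0-111(✓)  00-00(✓)  00-01(✓)  00-10(✓)  000-0(✓)  0000-(✓)  001-0(✓)  001-1(✓)  0010-(✓)  0011-(✓)  01-00(✓)  01-11  011-0(✓)  0111-(✓)  1-010(✓)  1-100(✓)  1-110(✓)  10-00(✓)  10-10(✓)  100-0(✓)  101-0(✓)  1010-(✓)  11-10(✓)  111-0(✓)
size-2^2 implicants → --100(✓)  --110(✓)  -0-00(✓)  -0-10(✓)  -00-0(✓)  -01-0(✓)  -010-  -11-0(✓)  0--00  0-1-0(✓)  0-11-  00--0(✓)  00-0-  001--  1--10  1-1-0(✓)  10--0(✓)
size-2^3 implicants → --1-0  -0--0
Unchecked terms (primes): --1-0, -0--0, -010-, 0--00, 0-11-, 00-0-, 001--, 01-11, 1--10, 11001
Minterm coverage:
  m0 ⊆ -0--0,0--00,00-0-
  m1 ⊆ 00-0- [E]
  m2 ⊆ -0--0 [E]
  m4 ⊆ --1-0,-0--0,-010-,0--00,00-0-,001--
  m5 ⊆ -010-,00-0-,001--
  m6 ⊆ --1-0,-0--0,0-11-,001--
  m7 ⊆ 0-11-,001--
  m11 ⊆ 01-11 [E]
  m12 ⊆ --1-0,0--00
  m14 ⊆ --1-0,0-11-
  m15 ⊆ 0-11-,01-11
  m16 ⊆ -0--0 [E]
  m18 ⊆ -0--0,1--10
  m20 ⊆ --1-0,-0--0,-010-
  m21 ⊆ -010- [E]
  m22 ⊆ --1-0,-0--0,1--10
  m25 ⊆ 11001 [E]
  m26 ⊆ 1--10 [E]
  m28 ⊆ --1-0 [E]
  m30 ⊆ --1-0,1--10
E = {--1-0, -0--0, -010-, 00-0-, 01-11, 1--10, 11001}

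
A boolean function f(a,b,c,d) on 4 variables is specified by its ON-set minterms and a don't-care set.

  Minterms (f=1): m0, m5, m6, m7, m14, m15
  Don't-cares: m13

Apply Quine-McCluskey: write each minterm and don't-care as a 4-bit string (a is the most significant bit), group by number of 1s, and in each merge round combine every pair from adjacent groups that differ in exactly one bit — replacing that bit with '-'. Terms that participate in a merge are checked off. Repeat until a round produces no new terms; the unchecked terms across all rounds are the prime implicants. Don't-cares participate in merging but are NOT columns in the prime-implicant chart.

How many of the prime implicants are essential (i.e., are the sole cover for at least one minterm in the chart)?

[col 0] 0000, 0101*, 0110*, 0111*, 1101*, 1110*, 1111*
[col 1] -101*, -110*, -111*, 01-1*, 011-*, 11-1*, 111-*
[col 2] -1-1, -11-
Prime implicants: -1-1, -11-, 0000
PI chart (minterm → PIs covering it):
  0 | 0000  (sole → essential)
  5 | -1-1  (sole → essential)
  6 | -11-  (sole → essential)
  7 | -1-1,-11-
  14 | -11-  (sole → essential)
  15 | -1-1,-11-
Essential prime implicants: -1-1, -11-, 0000

3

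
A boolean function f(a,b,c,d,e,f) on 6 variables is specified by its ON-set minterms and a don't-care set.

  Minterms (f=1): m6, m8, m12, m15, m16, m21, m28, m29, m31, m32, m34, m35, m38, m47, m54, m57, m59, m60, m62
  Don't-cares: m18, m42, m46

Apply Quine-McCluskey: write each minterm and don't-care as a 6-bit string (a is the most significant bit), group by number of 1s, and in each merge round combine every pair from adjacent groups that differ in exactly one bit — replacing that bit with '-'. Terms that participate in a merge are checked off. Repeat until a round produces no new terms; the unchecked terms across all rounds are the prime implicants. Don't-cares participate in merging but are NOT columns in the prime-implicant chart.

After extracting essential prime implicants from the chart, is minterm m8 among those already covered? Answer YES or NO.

YES

size-2^0 implicants → 000110(✓)  001000(✓)  001100(✓)  001111(✓)  010000(✓)  010010(✓)  010101(✓)  011100(✓)  011101(✓)  011111(✓)  100000(✓)  100010(✓)  100011(✓)  100110(✓)  101010(✓)  101110(✓)  101111(✓)  110110(✓)  111001(✓)  111011(✓)  111100(✓)  111110(✓)
size-2^1 implicants → -00110  -01111  -11100  0-1100  0-1111  001-00  01-101  0100-0  0111-1  01110-  1-0110(✓)  1-1110(✓)  10-010(✓)  10-110(✓)  100-10(✓)  1000-0  10001-  101-10(✓)  10111-  11-110(✓)  1110-1  1111-0
size-2^2 implicants → 1--110  10--10
Unchecked terms (primes): -00110, -01111, -11100, 0-1100, 0-1111, 001-00, 01-101, 0100-0, 0111-1, 01110-, 1--110, 10--10, 1000-0, 10001-, 10111-, 1110-1, 1111-0
Minterm coverage:
  m6 ⊆ -00110 [E]
  m8 ⊆ 001-00 [E]
  m12 ⊆ 0-1100,001-00
  m15 ⊆ -01111,0-1111
  m16 ⊆ 0100-0 [E]
  m21 ⊆ 01-101 [E]
  m28 ⊆ -11100,0-1100,01110-
  m29 ⊆ 01-101,0111-1,01110-
  m31 ⊆ 0-1111,0111-1
  m32 ⊆ 1000-0 [E]
  m34 ⊆ 10--10,1000-0,10001-
  m35 ⊆ 10001- [E]
  m38 ⊆ -00110,1--110,10--10
  m47 ⊆ -01111,10111-
  m54 ⊆ 1--110 [E]
  m57 ⊆ 1110-1 [E]
  m59 ⊆ 1110-1 [E]
  m60 ⊆ -11100,1111-0
  m62 ⊆ 1--110,1111-0
E = {-00110, 001-00, 01-101, 0100-0, 1--110, 1000-0, 10001-, 1110-1}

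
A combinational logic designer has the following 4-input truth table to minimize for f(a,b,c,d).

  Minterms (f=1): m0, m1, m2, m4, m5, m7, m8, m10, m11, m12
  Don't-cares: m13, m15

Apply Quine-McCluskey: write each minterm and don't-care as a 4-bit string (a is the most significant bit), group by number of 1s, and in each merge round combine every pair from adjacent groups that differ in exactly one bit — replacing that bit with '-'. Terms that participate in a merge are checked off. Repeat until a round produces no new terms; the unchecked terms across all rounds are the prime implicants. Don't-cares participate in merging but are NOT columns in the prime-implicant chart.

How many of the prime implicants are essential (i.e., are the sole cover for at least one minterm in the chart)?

3

[col 0] 0000*, 0001*, 0010*, 0100*, 0101*, 0111*, 1000*, 1010*, 1011*, 1100*, 1101*, 1111*
[col 1] -000*, -010*, -100*, -101*, -111*, 0-00*, 0-01*, 00-0*, 000-*, 01-1*, 010-*, 1-00*, 1-11, 10-0*, 101-, 11-1*, 110-*
[col 2] --00, -0-0, -1-1, -10-, 0-0-
Prime implicants: --00, -0-0, -1-1, -10-, 0-0-, 1-11, 101-
PI chart (minterm → PIs covering it):
  0 | --00,-0-0,0-0-
  1 | 0-0-  (sole → essential)
  2 | -0-0  (sole → essential)
  4 | --00,-10-,0-0-
  5 | -1-1,-10-,0-0-
  7 | -1-1  (sole → essential)
  8 | --00,-0-0
  10 | -0-0,101-
  11 | 1-11,101-
  12 | --00,-10-
Essential prime implicants: -0-0, -1-1, 0-0-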